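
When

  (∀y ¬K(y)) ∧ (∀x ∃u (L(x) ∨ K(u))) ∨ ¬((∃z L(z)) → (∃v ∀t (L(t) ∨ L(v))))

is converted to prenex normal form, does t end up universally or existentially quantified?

existential

Rewrite implications/biconditionals: A → B as ¬A ∨ B.
  (∀y ¬K(y)) ∧ (∀x ∃u (L(x) ∨ K(u))) ∨ ¬(¬(∃z L(z)) ∨ (∃v ∀t (L(t) ∨ L(v))))
Drive negations inward (¬∀x A ≡ ∃x ¬A, ¬∃x A ≡ ∀x ¬A, De Morgan for ∧/∨):
  (∀y ¬K(y)) ∧ (∀x ∃u (L(x) ∨ K(u))) ∨ (∃z L(z)) ∧ (∀v ∃t (¬L(t) ∧ ¬L(v)))
All bound variables are already distinct, so no renaming is needed.
Pull the quantifiers to the front (each side's bound variable is not free in the other side):
  ∀y ∀x ∃u ∃z ∀v ∃t (¬K(y) ∧ (L(x) ∨ K(u)) ∨ L(z) ∧ ¬L(t) ∧ ¬L(v))
The quantifier ∀t sits under an odd number of negations (counting the antecedent side of each →), so it flips to ∃t.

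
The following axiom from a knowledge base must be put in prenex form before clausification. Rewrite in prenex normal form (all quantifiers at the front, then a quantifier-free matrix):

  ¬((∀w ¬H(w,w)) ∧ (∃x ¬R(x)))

Move each ¬ inward, flipping quantifiers it crosses:
  (∃w H(w,w)) ∨ (∀x R(x))
All bound variables are already distinct, so no renaming is needed.
Extract every quantifier outward, since the variables are now distinct and don't occur free across branches:
  ∃w ∀x (H(w,w) ∨ R(x))

∃w ∀x (H(w,w) ∨ R(x))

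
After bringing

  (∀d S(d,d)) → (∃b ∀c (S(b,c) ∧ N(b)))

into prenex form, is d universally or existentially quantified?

existential

Rewrite implications/biconditionals: A → B as ¬A ∨ B.
  ¬(∀d S(d,d)) ∨ (∃b ∀c (S(b,c) ∧ N(b)))
Drive negations inward (¬∀x A ≡ ∃x ¬A, ¬∃x A ≡ ∀x ¬A, De Morgan for ∧/∨):
  (∃d ¬S(d,d)) ∨ (∃b ∀c (S(b,c) ∧ N(b)))
Extract every quantifier outward, since the variables are now distinct and don't occur free across branches:
  ∃d ∃b ∀c (¬S(d,d) ∨ S(b,c) ∧ N(b))
The quantifier ∀d sits under an odd number of negations (counting the antecedent side of each →), so it flips to ∃d.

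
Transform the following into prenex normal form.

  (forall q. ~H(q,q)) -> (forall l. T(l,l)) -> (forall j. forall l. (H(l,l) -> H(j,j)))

First replace A → B with ¬A ∨ B.
  ~(forall q. ~H(q,q)) | ~(forall l. T(l,l)) | (forall j. forall l. (~H(l,l) | H(j,j)))
Push ¬ through the quantifiers and connectives to reach negation normal form:
  (exists q. H(q,q)) | (exists l. ~T(l,l)) | (forall j. forall l. (~H(l,l) | H(j,j)))
Give each quantifier a distinct variable: l↦x1.
  (exists q. H(q,q)) | (exists l. ~T(l,l)) | (forall j. forall x1. (~H(x1,x1) | H(j,j)))
Pull the quantifiers to the front (each side's bound variable is not free in the other side):
  exists q. exists l. forall j. forall x1. (H(q,q) | ~T(l,l) | ~H(x1,x1) | H(j,j))

exists q. exists l. forall j. forall x1. (H(q,q) | ~T(l,l) | ~H(x1,x1) | H(j,j))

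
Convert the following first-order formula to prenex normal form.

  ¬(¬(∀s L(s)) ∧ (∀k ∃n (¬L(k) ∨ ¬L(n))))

Move each ¬ inward, flipping quantifiers it crosses:
  (∀s L(s)) ∨ (∃k ∀n (L(k) ∧ L(n)))
All bound variables are already distinct, so no renaming is needed.
Finally move all quantifiers to the prefix:
  ∀s ∃k ∀n (L(s) ∨ L(k) ∧ L(n))

∀s ∃k ∀n (L(s) ∨ L(k) ∧ L(n))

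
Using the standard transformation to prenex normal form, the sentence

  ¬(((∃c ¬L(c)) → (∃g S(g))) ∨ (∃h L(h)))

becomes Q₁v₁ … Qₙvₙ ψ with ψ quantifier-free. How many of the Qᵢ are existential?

1

First replace A → B with ¬A ∨ B.
  ¬(¬(∃c ¬L(c)) ∨ (∃g S(g)) ∨ (∃h L(h)))
Move each ¬ inward, flipping quantifiers it crosses:
  (∃c ¬L(c)) ∧ (∀g ¬S(g)) ∧ (∀h ¬L(h))
All bound variables are already distinct, so no renaming is needed.
Pull the quantifiers to the front (each side's bound variable is not free in the other side):
  ∃c ∀g ∀h (¬L(c) ∧ ¬S(g) ∧ ¬L(h))
The prefix is ∃c ∀g ∀h: 2 universal, 1 existential.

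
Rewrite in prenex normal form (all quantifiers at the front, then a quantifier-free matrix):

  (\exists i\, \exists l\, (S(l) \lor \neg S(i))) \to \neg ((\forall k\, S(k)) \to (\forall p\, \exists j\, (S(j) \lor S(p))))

\forall i\, \forall l\, \forall k\, \exists p\, \forall j\, (\neg S(l) \land S(i) \lor S(k) \land \neg S(j) \land \neg S(p))

Eliminate → and ↔ using ¬ and ∨.
  \neg (\exists i\, \exists l\, (S(l) \lor \neg S(i))) \lor \neg (\neg (\forall k\, S(k)) \lor (\forall p\, \exists j\, (S(j) \lor S(p))))
Drive negations inward (¬∀x A ≡ ∃x ¬A, ¬∃x A ≡ ∀x ¬A, De Morgan for ∧/∨):
  (\forall i\, \forall l\, (\neg S(l) \land S(i))) \lor (\forall k\, S(k)) \land (\exists p\, \forall j\, (\neg S(j) \land \neg S(p)))
Pull the quantifiers to the front (each side's bound variable is not free in the other side):
  \forall i\, \forall l\, \forall k\, \exists p\, \forall j\, (\neg S(l) \land S(i) \lor S(k) \land \neg S(j) \land \neg S(p))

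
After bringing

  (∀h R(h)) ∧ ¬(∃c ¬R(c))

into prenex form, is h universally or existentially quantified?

universal

Drive negations inward (¬∀x A ≡ ∃x ¬A, ¬∃x A ≡ ∀x ¬A, De Morgan for ∧/∨):
  (∀h R(h)) ∧ (∀c R(c))
Extract every quantifier outward, since the variables are now distinct and don't occur free across branches:
  ∀h ∀c (R(h) ∧ R(c))
The quantifier ∀h sits under an even number of negations, so it remains universal.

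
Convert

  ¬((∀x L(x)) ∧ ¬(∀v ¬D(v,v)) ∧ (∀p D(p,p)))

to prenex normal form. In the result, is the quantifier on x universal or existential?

existential

Push ¬ through the quantifiers and connectives to reach negation normal form:
  (∃x ¬L(x)) ∨ (∀v ¬D(v,v)) ∨ (∃p ¬D(p,p))
Finally move all quantifiers to the prefix:
  ∃x ∀v ∃p (¬L(x) ∨ ¬D(v,v) ∨ ¬D(p,p))
The quantifier ∀x sits under an odd number of negations, so it flips to ∃x.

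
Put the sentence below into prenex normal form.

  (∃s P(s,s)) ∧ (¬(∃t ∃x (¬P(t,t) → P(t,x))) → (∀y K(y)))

Rewrite implications/biconditionals: A → B as ¬A ∨ B.
  (∃s P(s,s)) ∧ (¬¬(∃t ∃x (¬¬P(t,t) ∨ P(t,x))) ∨ (∀y K(y)))
Push ¬ through the quantifiers and connectives to reach negation normal form:
  (∃s P(s,s)) ∧ ((∃t ∃x (P(t,t) ∨ P(t,x))) ∨ (∀y K(y)))
All bound variables are already distinct, so no renaming is needed.
Finally move all quantifiers to the prefix:
  ∃s ∃t ∃x ∀y (P(s,s) ∧ (P(t,t) ∨ P(t,x) ∨ K(y)))

∃s ∃t ∃x ∀y (P(s,s) ∧ (P(t,t) ∨ P(t,x) ∨ K(y)))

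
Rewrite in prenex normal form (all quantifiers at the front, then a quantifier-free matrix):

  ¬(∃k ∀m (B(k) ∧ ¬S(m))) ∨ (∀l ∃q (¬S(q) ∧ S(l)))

Move each ¬ inward, flipping quantifiers it crosses:
  (∀k ∃m (¬B(k) ∨ S(m))) ∨ (∀l ∃q (¬S(q) ∧ S(l)))
All bound variables are already distinct, so no renaming is needed.
Finally move all quantifiers to the prefix:
  ∀k ∃m ∀l ∃q (¬B(k) ∨ S(m) ∨ ¬S(q) ∧ S(l))

∀k ∃m ∀l ∃q (¬B(k) ∨ S(m) ∨ ¬S(q) ∧ S(l))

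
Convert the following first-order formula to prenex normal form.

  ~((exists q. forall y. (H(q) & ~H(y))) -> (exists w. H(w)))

Eliminate → and ↔ using ¬ and ∨.
  ~(~(exists q. forall y. (H(q) & ~H(y))) | (exists w. H(w)))
Move each ¬ inward, flipping quantifiers it crosses:
  (exists q. forall y. (H(q) & ~H(y))) & (forall w. ~H(w))
Extract every quantifier outward, since the variables are now distinct and don't occur free across branches:
  exists q. forall y. forall w. (H(q) & ~H(y) & ~H(w))

exists q. forall y. forall w. (H(q) & ~H(y) & ~H(w))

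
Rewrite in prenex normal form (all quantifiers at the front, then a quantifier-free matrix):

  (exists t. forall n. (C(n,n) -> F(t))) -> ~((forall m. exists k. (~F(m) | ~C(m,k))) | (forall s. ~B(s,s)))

Eliminate → and ↔ using ¬ and ∨.
  ~(exists t. forall n. (~C(n,n) | F(t))) | ~((forall m. exists k. (~F(m) | ~C(m,k))) | (forall s. ~B(s,s)))
Move each ¬ inward, flipping quantifiers it crosses:
  (forall t. exists n. (C(n,n) & ~F(t))) | (exists m. forall k. (F(m) & C(m,k))) & (exists s. B(s,s))
Pull the quantifiers to the front (each side's bound variable is not free in the other side):
  forall t. exists n. exists m. forall k. exists s. (C(n,n) & ~F(t) | F(m) & C(m,k) & B(s,s))

forall t. exists n. exists m. forall k. exists s. (C(n,n) & ~F(t) | F(m) & C(m,k) & B(s,s))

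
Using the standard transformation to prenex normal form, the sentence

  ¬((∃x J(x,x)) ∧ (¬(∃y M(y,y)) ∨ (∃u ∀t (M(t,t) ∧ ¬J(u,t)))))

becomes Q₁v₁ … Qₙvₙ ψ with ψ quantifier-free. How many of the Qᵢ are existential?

2

Push ¬ through the quantifiers and connectives to reach negation normal form:
  (∀x ¬J(x,x)) ∨ (∃y M(y,y)) ∧ (∀u ∃t (¬M(t,t) ∨ J(u,t)))
All bound variables are already distinct, so no renaming is needed.
Pull the quantifiers to the front (each side's bound variable is not free in the other side):
  ∀x ∃y ∀u ∃t (¬J(x,x) ∨ M(y,y) ∧ (¬M(t,t) ∨ J(u,t)))
The prefix is ∀x ∃y ∀u ∃t: 2 universal, 2 existential.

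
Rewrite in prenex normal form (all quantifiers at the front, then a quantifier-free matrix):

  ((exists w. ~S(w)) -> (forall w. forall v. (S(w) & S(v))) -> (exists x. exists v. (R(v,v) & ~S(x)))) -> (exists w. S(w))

exists w. forall c. forall v. forall x. forall r. exists b. (~S(w) & S(c) & S(v) & (~R(r,r) | S(x)) | S(b))

Eliminate → and ↔ using ¬ and ∨.
  ~(~(exists w. ~S(w)) | ~(forall w. forall v. (S(w) & S(v))) | (exists x. exists v. (R(v,v) & ~S(x)))) | (exists w. S(w))
Push ¬ through the quantifiers and connectives to reach negation normal form:
  (exists w. ~S(w)) & (forall w. forall v. (S(w) & S(v))) & (forall x. forall v. (~R(v,v) | S(x))) | (exists w. S(w))
Standardize variables apart so no two quantifiers bind the same name: w↦c, v↦r, w↦b.
  (exists w. ~S(w)) & (forall c. forall v. (S(c) & S(v))) & (forall x. forall r. (~R(r,r) | S(x))) | (exists b. S(b))
Pull the quantifiers to the front (each side's bound variable is not free in the other side):
  exists w. forall c. forall v. forall x. forall r. exists b. (~S(w) & S(c) & S(v) & (~R(r,r) | S(x)) | S(b))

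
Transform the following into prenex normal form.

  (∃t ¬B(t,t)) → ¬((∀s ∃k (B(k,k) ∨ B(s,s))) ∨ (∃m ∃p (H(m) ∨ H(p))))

∀t ∃s ∀k ∀m ∀p (B(t,t) ∨ ¬B(k,k) ∧ ¬B(s,s) ∧ ¬H(m) ∧ ¬H(p))

Rewrite implications/biconditionals: A → B as ¬A ∨ B.
  ¬(∃t ¬B(t,t)) ∨ ¬((∀s ∃k (B(k,k) ∨ B(s,s))) ∨ (∃m ∃p (H(m) ∨ H(p))))
Move each ¬ inward, flipping quantifiers it crosses:
  (∀t B(t,t)) ∨ (∃s ∀k (¬B(k,k) ∧ ¬B(s,s))) ∧ (∀m ∀p (¬H(m) ∧ ¬H(p)))
Pull the quantifiers to the front (each side's bound variable is not free in the other side):
  ∀t ∃s ∀k ∀m ∀p (B(t,t) ∨ ¬B(k,k) ∧ ¬B(s,s) ∧ ¬H(m) ∧ ¬H(p))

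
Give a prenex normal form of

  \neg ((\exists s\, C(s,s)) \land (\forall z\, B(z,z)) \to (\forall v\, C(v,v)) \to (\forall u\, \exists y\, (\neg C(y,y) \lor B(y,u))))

Rewrite implications/biconditionals: A → B as ¬A ∨ B.
  \neg (\neg ((\exists s\, C(s,s)) \land (\forall z\, B(z,z))) \lor \neg (\forall v\, C(v,v)) \lor (\forall u\, \exists y\, (\neg C(y,y) \lor B(y,u))))
Drive negations inward (¬∀x A ≡ ∃x ¬A, ¬∃x A ≡ ∀x ¬A, De Morgan for ∧/∨):
  (\exists s\, C(s,s)) \land (\forall z\, B(z,z)) \land (\forall v\, C(v,v)) \land (\exists u\, \forall y\, (C(y,y) \land \neg B(y,u)))
All bound variables are already distinct, so no renaming is needed.
Pull the quantifiers to the front (each side's bound variable is not free in the other side):
  \exists s\, \forall z\, \forall v\, \exists u\, \forall y\, (C(s,s) \land B(z,z) \land C(v,v) \land C(y,y) \land \neg B(y,u))

\exists s\, \forall z\, \forall v\, \exists u\, \forall y\, (C(s,s) \land B(z,z) \land C(v,v) \land C(y,y) \land \neg B(y,u))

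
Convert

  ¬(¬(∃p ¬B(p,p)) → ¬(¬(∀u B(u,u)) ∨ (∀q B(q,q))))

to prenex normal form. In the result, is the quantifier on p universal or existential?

universal

First replace A → B with ¬A ∨ B.
  ¬(¬¬(∃p ¬B(p,p)) ∨ ¬(¬(∀u B(u,u)) ∨ (∀q B(q,q))))
Drive negations inward (¬∀x A ≡ ∃x ¬A, ¬∃x A ≡ ∀x ¬A, De Morgan for ∧/∨):
  (∀p B(p,p)) ∧ ((∃u ¬B(u,u)) ∨ (∀q B(q,q)))
Finally move all quantifiers to the prefix:
  ∀p ∃u ∀q (B(p,p) ∧ (¬B(u,u) ∨ B(q,q)))
The quantifier ∃p sits under an odd number of negations (counting the antecedent side of each →), so it flips to ∀p.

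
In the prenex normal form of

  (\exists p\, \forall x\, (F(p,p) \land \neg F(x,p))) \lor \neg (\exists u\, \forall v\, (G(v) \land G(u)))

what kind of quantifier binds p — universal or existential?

Push ¬ through the quantifiers and connectives to reach negation normal form:
  (\exists p\, \forall x\, (F(p,p) \land \neg F(x,p))) \lor (\forall u\, \exists v\, (\neg G(v) \lor \neg G(u)))
All bound variables are already distinct, so no renaming is needed.
Extract every quantifier outward, since the variables are now distinct and don't occur free across branches:
  \exists p\, \forall x\, \forall u\, \exists v\, (F(p,p) \land \neg F(x,p) \lor \neg G(v) \lor \neg G(u))
The quantifier \exists p sits under an even number of negations, so it remains existential.

existential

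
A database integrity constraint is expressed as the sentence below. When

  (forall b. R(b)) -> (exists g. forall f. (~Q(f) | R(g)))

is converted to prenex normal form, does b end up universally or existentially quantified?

Eliminate → and ↔ using ¬ and ∨.
  ~(forall b. R(b)) | (exists g. forall f. (~Q(f) | R(g)))
Drive negations inward (¬∀x A ≡ ∃x ¬A, ¬∃x A ≡ ∀x ¬A, De Morgan for ∧/∨):
  (exists b. ~R(b)) | (exists g. forall f. (~Q(f) | R(g)))
All bound variables are already distinct, so no renaming is needed.
Finally move all quantifiers to the prefix:
  exists b. exists g. forall f. (~R(b) | ~Q(f) | R(g))
The quantifier forall b sits under an odd number of negations (counting the antecedent side of each →), so it flips to exists b.

existential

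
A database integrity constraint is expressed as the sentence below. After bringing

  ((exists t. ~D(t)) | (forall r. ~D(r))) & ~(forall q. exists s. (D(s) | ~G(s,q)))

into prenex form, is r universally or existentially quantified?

universal

Drive negations inward (¬∀x A ≡ ∃x ¬A, ¬∃x A ≡ ∀x ¬A, De Morgan for ∧/∨):
  ((exists t. ~D(t)) | (forall r. ~D(r))) & (exists q. forall s. (~D(s) & G(s,q)))
Extract every quantifier outward, since the variables are now distinct and don't occur free across branches:
  exists t. forall r. exists q. forall s. ((~D(t) | ~D(r)) & ~D(s) & G(s,q))
The quantifier forall r sits under an even number of negations, so it remains universal.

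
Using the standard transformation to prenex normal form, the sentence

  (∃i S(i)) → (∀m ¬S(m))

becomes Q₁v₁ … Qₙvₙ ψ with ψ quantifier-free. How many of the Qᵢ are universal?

2

First replace A → B with ¬A ∨ B.
  ¬(∃i S(i)) ∨ (∀m ¬S(m))
Push ¬ through the quantifiers and connectives to reach negation normal form:
  (∀i ¬S(i)) ∨ (∀m ¬S(m))
Finally move all quantifiers to the prefix:
  ∀i ∀m (¬S(i) ∨ ¬S(m))
The prefix is ∀i ∀m: 2 universal, 0 existential.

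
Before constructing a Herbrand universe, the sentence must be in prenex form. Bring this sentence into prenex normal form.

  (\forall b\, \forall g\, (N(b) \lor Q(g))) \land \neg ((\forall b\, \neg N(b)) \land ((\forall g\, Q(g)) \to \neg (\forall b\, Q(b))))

Eliminate → and ↔ using ¬ and ∨.
  (\forall b\, \forall g\, (N(b) \lor Q(g))) \land \neg ((\forall b\, \neg N(b)) \land (\neg (\forall g\, Q(g)) \lor \neg (\forall b\, Q(b))))
Drive negations inward (¬∀x A ≡ ∃x ¬A, ¬∃x A ≡ ∀x ¬A, De Morgan for ∧/∨):
  (\forall b\, \forall g\, (N(b) \lor Q(g))) \land ((\exists b\, N(b)) \lor (\forall g\, Q(g)) \land (\forall b\, Q(b)))
Rename bound variables to avoid capture: b↦z, g↦v, b↦u1.
  (\forall b\, \forall g\, (N(b) \lor Q(g))) \land ((\exists z\, N(z)) \lor (\forall v\, Q(v)) \land (\forall u1\, Q(u1)))
Pull the quantifiers to the front (each side's bound variable is not free in the other side):
  \forall b\, \forall g\, \exists z\, \forall v\, \forall u1\, ((N(b) \lor Q(g)) \land (N(z) \lor Q(v) \land Q(u1)))

\forall b\, \forall g\, \exists z\, \forall v\, \forall u1\, ((N(b) \lor Q(g)) \land (N(z) \lor Q(v) \land Q(u1)))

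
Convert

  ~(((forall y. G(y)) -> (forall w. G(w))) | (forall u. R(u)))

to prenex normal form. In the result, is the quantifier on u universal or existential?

First replace A → B with ¬A ∨ B.
  ~(~(forall y. G(y)) | (forall w. G(w)) | (forall u. R(u)))
Move each ¬ inward, flipping quantifiers it crosses:
  (forall y. G(y)) & (exists w. ~G(w)) & (exists u. ~R(u))
All bound variables are already distinct, so no renaming is needed.
Extract every quantifier outward, since the variables are now distinct and don't occur free across branches:
  forall y. exists w. exists u. (G(y) & ~G(w) & ~R(u))
The quantifier forall u sits under an odd number of negations (counting the antecedent side of each →), so it flips to exists u.

existential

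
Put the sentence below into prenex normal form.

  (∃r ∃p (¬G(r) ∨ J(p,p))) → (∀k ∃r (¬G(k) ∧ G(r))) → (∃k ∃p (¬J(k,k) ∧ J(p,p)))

∀r ∀p ∃k ∀u1 ∃x ∃q (G(r) ∧ ¬J(p,p) ∨ G(k) ∨ ¬G(u1) ∨ ¬J(x,x) ∧ J(q,q))

Rewrite implications/biconditionals: A → B as ¬A ∨ B.
  ¬(∃r ∃p (¬G(r) ∨ J(p,p))) ∨ ¬(∀k ∃r (¬G(k) ∧ G(r))) ∨ (∃k ∃p (¬J(k,k) ∧ J(p,p)))
Drive negations inward (¬∀x A ≡ ∃x ¬A, ¬∃x A ≡ ∀x ¬A, De Morgan for ∧/∨):
  (∀r ∀p (G(r) ∧ ¬J(p,p))) ∨ (∃k ∀r (G(k) ∨ ¬G(r))) ∨ (∃k ∃p (¬J(k,k) ∧ J(p,p)))
Give each quantifier a distinct variable: r↦u1, k↦x, p↦q.
  (∀r ∀p (G(r) ∧ ¬J(p,p))) ∨ (∃k ∀u1 (G(k) ∨ ¬G(u1))) ∨ (∃x ∃q (¬J(x,x) ∧ J(q,q)))
Finally move all quantifiers to the prefix:
  ∀r ∀p ∃k ∀u1 ∃x ∃q (G(r) ∧ ¬J(p,p) ∨ G(k) ∨ ¬G(u1) ∨ ¬J(x,x) ∧ J(q,q))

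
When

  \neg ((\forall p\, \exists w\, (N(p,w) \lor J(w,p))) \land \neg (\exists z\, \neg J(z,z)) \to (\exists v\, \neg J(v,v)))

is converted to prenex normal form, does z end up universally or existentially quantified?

First replace A → B with ¬A ∨ B.
  \neg (\neg ((\forall p\, \exists w\, (N(p,w) \lor J(w,p))) \land \neg (\exists z\, \neg J(z,z))) \lor (\exists v\, \neg J(v,v)))
Move each ¬ inward, flipping quantifiers it crosses:
  (\forall p\, \exists w\, (N(p,w) \lor J(w,p))) \land (\forall z\, J(z,z)) \land (\forall v\, J(v,v))
All bound variables are already distinct, so no renaming is needed.
Extract every quantifier outward, since the variables are now distinct and don't occur free across branches:
  \forall p\, \exists w\, \forall z\, \forall v\, ((N(p,w) \lor J(w,p)) \land J(z,z) \land J(v,v))
The quantifier \exists z sits under an odd number of negations (counting the antecedent side of each →), so it flips to \forall z.

universal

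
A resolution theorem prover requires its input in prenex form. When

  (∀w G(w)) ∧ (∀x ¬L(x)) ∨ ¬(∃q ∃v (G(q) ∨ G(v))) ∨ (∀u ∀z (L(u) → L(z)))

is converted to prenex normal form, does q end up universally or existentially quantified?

Rewrite implications/biconditionals: A → B as ¬A ∨ B.
  (∀w G(w)) ∧ (∀x ¬L(x)) ∨ ¬(∃q ∃v (G(q) ∨ G(v))) ∨ (∀u ∀z (¬L(u) ∨ L(z)))
Move each ¬ inward, flipping quantifiers it crosses:
  (∀w G(w)) ∧ (∀x ¬L(x)) ∨ (∀q ∀v (¬G(q) ∧ ¬G(v))) ∨ (∀u ∀z (¬L(u) ∨ L(z)))
Extract every quantifier outward, since the variables are now distinct and don't occur free across branches:
  ∀w ∀x ∀q ∀v ∀u ∀z (G(w) ∧ ¬L(x) ∨ ¬G(q) ∧ ¬G(v) ∨ ¬L(u) ∨ L(z))
The quantifier ∃q sits under an odd number of negations (counting the antecedent side of each →), so it flips to ∀q.

universal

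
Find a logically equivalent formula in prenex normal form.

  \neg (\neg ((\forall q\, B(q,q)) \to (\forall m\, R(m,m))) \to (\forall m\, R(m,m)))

Rewrite implications/biconditionals: A → B as ¬A ∨ B.
  \neg (\neg \neg (\neg (\forall q\, B(q,q)) \lor (\forall m\, R(m,m))) \lor (\forall m\, R(m,m)))
Move each ¬ inward, flipping quantifiers it crosses:
  (\forall q\, B(q,q)) \land (\exists m\, \neg R(m,m)) \land (\exists m\, \neg R(m,m))
Give each quantifier a distinct variable: m↦b.
  (\forall q\, B(q,q)) \land (\exists m\, \neg R(m,m)) \land (\exists b\, \neg R(b,b))
Finally move all quantifiers to the prefix:
  \forall q\, \exists m\, \exists b\, (B(q,q) \land \neg R(m,m) \land \neg R(b,b))

\forall q\, \exists m\, \exists b\, (B(q,q) \land \neg R(m,m) \land \neg R(b,b))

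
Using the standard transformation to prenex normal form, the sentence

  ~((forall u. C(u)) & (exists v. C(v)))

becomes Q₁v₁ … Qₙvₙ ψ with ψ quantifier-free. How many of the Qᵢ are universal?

1

Push ¬ through the quantifiers and connectives to reach negation normal form:
  (exists u. ~C(u)) | (forall v. ~C(v))
All bound variables are already distinct, so no renaming is needed.
Finally move all quantifiers to the prefix:
  exists u. forall v. (~C(u) | ~C(v))
The prefix is exists u forall v: 1 universal, 1 existential.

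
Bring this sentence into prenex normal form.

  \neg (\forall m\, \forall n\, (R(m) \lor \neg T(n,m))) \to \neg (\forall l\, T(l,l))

\forall m\, \forall n\, \exists l\, (R(m) \lor \neg T(n,m) \lor \neg T(l,l))

First replace A → B with ¬A ∨ B.
  \neg \neg (\forall m\, \forall n\, (R(m) \lor \neg T(n,m))) \lor \neg (\forall l\, T(l,l))
Drive negations inward (¬∀x A ≡ ∃x ¬A, ¬∃x A ≡ ∀x ¬A, De Morgan for ∧/∨):
  (\forall m\, \forall n\, (R(m) \lor \neg T(n,m))) \lor (\exists l\, \neg T(l,l))
Finally move all quantifiers to the prefix:
  \forall m\, \forall n\, \exists l\, (R(m) \lor \neg T(n,m) \lor \neg T(l,l))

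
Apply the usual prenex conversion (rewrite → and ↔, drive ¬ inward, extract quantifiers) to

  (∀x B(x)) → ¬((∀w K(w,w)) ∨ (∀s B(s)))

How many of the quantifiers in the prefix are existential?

3

First replace A → B with ¬A ∨ B.
  ¬(∀x B(x)) ∨ ¬((∀w K(w,w)) ∨ (∀s B(s)))
Drive negations inward (¬∀x A ≡ ∃x ¬A, ¬∃x A ≡ ∀x ¬A, De Morgan for ∧/∨):
  (∃x ¬B(x)) ∨ (∃w ¬K(w,w)) ∧ (∃s ¬B(s))
Extract every quantifier outward, since the variables are now distinct and don't occur free across branches:
  ∃x ∃w ∃s (¬B(x) ∨ ¬K(w,w) ∧ ¬B(s))
The prefix is ∃x ∃w ∃s: 0 universal, 3 existential.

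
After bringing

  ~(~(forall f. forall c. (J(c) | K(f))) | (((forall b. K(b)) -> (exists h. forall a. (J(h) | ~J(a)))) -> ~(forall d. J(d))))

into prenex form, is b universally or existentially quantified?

existential

Rewrite implications/biconditionals: A → B as ¬A ∨ B.
  ~(~(forall f. forall c. (J(c) | K(f))) | ~(~(forall b. K(b)) | (exists h. forall a. (J(h) | ~J(a)))) | ~(forall d. J(d)))
Move each ¬ inward, flipping quantifiers it crosses:
  (forall f. forall c. (J(c) | K(f))) & ((exists b. ~K(b)) | (exists h. forall a. (J(h) | ~J(a)))) & (forall d. J(d))
All bound variables are already distinct, so no renaming is needed.
Finally move all quantifiers to the prefix:
  forall f. forall c. exists b. exists h. forall a. forall d. ((J(c) | K(f)) & (~K(b) | J(h) | ~J(a)) & J(d))
The quantifier forall b sits under an odd number of negations (counting the antecedent side of each →), so it flips to exists b.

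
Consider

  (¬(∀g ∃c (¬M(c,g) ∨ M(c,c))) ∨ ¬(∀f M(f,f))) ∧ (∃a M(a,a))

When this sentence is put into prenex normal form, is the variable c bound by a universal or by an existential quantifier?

universal

Push ¬ through the quantifiers and connectives to reach negation normal form:
  ((∃g ∀c (M(c,g) ∧ ¬M(c,c))) ∨ (∃f ¬M(f,f))) ∧ (∃a M(a,a))
All bound variables are already distinct, so no renaming is needed.
Pull the quantifiers to the front (each side's bound variable is not free in the other side):
  ∃g ∀c ∃f ∃a ((M(c,g) ∧ ¬M(c,c) ∨ ¬M(f,f)) ∧ M(a,a))
The quantifier ∃c sits under an odd number of negations, so it flips to ∀c.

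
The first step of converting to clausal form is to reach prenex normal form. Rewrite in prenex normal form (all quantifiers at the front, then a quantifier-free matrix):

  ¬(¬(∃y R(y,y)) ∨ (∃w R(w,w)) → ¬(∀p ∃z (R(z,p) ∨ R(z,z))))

Eliminate → and ↔ using ¬ and ∨.
  ¬(¬(¬(∃y R(y,y)) ∨ (∃w R(w,w))) ∨ ¬(∀p ∃z (R(z,p) ∨ R(z,z))))
Push ¬ through the quantifiers and connectives to reach negation normal form:
  ((∀y ¬R(y,y)) ∨ (∃w R(w,w))) ∧ (∀p ∃z (R(z,p) ∨ R(z,z)))
All bound variables are already distinct, so no renaming is needed.
Extract every quantifier outward, since the variables are now distinct and don't occur free across branches:
  ∀y ∃w ∀p ∃z ((¬R(y,y) ∨ R(w,w)) ∧ (R(z,p) ∨ R(z,z)))

∀y ∃w ∀p ∃z ((¬R(y,y) ∨ R(w,w)) ∧ (R(z,p) ∨ R(z,z)))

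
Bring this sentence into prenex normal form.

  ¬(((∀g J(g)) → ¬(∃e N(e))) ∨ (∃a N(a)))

Rewrite implications/biconditionals: A → B as ¬A ∨ B.
  ¬(¬(∀g J(g)) ∨ ¬(∃e N(e)) ∨ (∃a N(a)))
Push ¬ through the quantifiers and connectives to reach negation normal form:
  (∀g J(g)) ∧ (∃e N(e)) ∧ (∀a ¬N(a))
All bound variables are already distinct, so no renaming is needed.
Finally move all quantifiers to the prefix:
  ∀g ∃e ∀a (J(g) ∧ N(e) ∧ ¬N(a))

∀g ∃e ∀a (J(g) ∧ N(e) ∧ ¬N(a))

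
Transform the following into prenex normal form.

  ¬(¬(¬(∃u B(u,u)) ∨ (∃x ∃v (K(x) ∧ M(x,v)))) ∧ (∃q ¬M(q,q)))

∀u ∃x ∃v ∀q (¬B(u,u) ∨ K(x) ∧ M(x,v) ∨ M(q,q))

Push ¬ through the quantifiers and connectives to reach negation normal form:
  (∀u ¬B(u,u)) ∨ (∃x ∃v (K(x) ∧ M(x,v))) ∨ (∀q M(q,q))
Extract every quantifier outward, since the variables are now distinct and don't occur free across branches:
  ∀u ∃x ∃v ∀q (¬B(u,u) ∨ K(x) ∧ M(x,v) ∨ M(q,q))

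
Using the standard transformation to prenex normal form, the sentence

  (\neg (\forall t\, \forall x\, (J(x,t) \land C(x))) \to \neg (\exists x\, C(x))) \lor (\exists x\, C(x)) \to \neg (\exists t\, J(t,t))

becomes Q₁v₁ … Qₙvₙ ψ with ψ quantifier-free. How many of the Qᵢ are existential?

Rewrite implications/biconditionals: A → B as ¬A ∨ B.
  \neg (\neg \neg (\forall t\, \forall x\, (J(x,t) \land C(x))) \lor \neg (\exists x\, C(x)) \lor (\exists x\, C(x))) \lor \neg (\exists t\, J(t,t))
Drive negations inward (¬∀x A ≡ ∃x ¬A, ¬∃x A ≡ ∀x ¬A, De Morgan for ∧/∨):
  (\exists t\, \exists x\, (\neg J(x,t) \lor \neg C(x))) \land (\exists x\, C(x)) \land (\forall x\, \neg C(x)) \lor (\forall t\, \neg J(t,t))
Standardize variables apart so no two quantifiers bind the same name: x↦w, x↦r, t↦u1.
  (\exists t\, \exists x\, (\neg J(x,t) \lor \neg C(x))) \land (\exists w\, C(w)) \land (\forall r\, \neg C(r)) \lor (\forall u1\, \neg J(u1,u1))
Pull the quantifiers to the front (each side's bound variable is not free in the other side):
  \exists t\, \exists x\, \exists w\, \forall r\, \forall u1\, ((\neg J(x,t) \lor \neg C(x)) \land C(w) \land \neg C(r) \lor \neg J(u1,u1))
The prefix is \exists t \exists x \exists w \forall r \forall u1: 2 universal, 3 existential.

3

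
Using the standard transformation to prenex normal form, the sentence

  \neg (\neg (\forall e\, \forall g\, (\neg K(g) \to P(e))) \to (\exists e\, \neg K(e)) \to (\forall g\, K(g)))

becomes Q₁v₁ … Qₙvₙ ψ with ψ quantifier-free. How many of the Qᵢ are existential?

Rewrite implications/biconditionals: A → B as ¬A ∨ B.
  \neg (\neg \neg (\forall e\, \forall g\, (\neg \neg K(g) \lor P(e))) \lor \neg (\exists e\, \neg K(e)) \lor (\forall g\, K(g)))
Push ¬ through the quantifiers and connectives to reach negation normal form:
  (\exists e\, \exists g\, (\neg K(g) \land \neg P(e))) \land (\exists e\, \neg K(e)) \land (\exists g\, \neg K(g))
Give each quantifier a distinct variable: e↦c, g↦a.
  (\exists e\, \exists g\, (\neg K(g) \land \neg P(e))) \land (\exists c\, \neg K(c)) \land (\exists a\, \neg K(a))
Finally move all quantifiers to the prefix:
  \exists e\, \exists g\, \exists c\, \exists a\, (\neg K(g) \land \neg P(e) \land \neg K(c) \land \neg K(a))
The prefix is \exists e \exists g \exists c \exists a: 0 universal, 4 existential.

4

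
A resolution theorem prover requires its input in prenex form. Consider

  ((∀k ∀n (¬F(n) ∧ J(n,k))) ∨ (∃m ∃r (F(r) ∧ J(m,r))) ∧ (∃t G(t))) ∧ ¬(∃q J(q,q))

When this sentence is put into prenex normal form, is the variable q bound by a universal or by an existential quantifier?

universal

Drive negations inward (¬∀x A ≡ ∃x ¬A, ¬∃x A ≡ ∀x ¬A, De Morgan for ∧/∨):
  ((∀k ∀n (¬F(n) ∧ J(n,k))) ∨ (∃m ∃r (F(r) ∧ J(m,r))) ∧ (∃t G(t))) ∧ (∀q ¬J(q,q))
Pull the quantifiers to the front (each side's bound variable is not free in the other side):
  ∀k ∀n ∃m ∃r ∃t ∀q ((¬F(n) ∧ J(n,k) ∨ F(r) ∧ J(m,r) ∧ G(t)) ∧ ¬J(q,q))
The quantifier ∃q sits under an odd number of negations, so it flips to ∀q.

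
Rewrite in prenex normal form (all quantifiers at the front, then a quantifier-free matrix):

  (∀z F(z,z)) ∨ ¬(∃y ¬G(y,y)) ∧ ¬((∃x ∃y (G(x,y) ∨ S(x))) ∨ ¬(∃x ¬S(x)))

Move each ¬ inward, flipping quantifiers it crosses:
  (∀z F(z,z)) ∨ (∀y G(y,y)) ∧ (∀x ∀y (¬G(x,y) ∧ ¬S(x))) ∧ (∃x ¬S(x))
Rename bound variables to avoid capture: y↦z1, x↦p.
  (∀z F(z,z)) ∨ (∀y G(y,y)) ∧ (∀x ∀z1 (¬G(x,z1) ∧ ¬S(x))) ∧ (∃p ¬S(p))
Finally move all quantifiers to the prefix:
  ∀z ∀y ∀x ∀z1 ∃p (F(z,z) ∨ G(y,y) ∧ ¬G(x,z1) ∧ ¬S(x) ∧ ¬S(p))

∀z ∀y ∀x ∀z1 ∃p (F(z,z) ∨ G(y,y) ∧ ¬G(x,z1) ∧ ¬S(x) ∧ ¬S(p))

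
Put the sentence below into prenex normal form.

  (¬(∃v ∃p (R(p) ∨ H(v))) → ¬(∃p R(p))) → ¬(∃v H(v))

∀v ∀p ∃q ∀u1 (¬R(p) ∧ ¬H(v) ∧ R(q) ∨ ¬H(u1))

Rewrite implications/biconditionals: A → B as ¬A ∨ B.
  ¬(¬¬(∃v ∃p (R(p) ∨ H(v))) ∨ ¬(∃p R(p))) ∨ ¬(∃v H(v))
Move each ¬ inward, flipping quantifiers it crosses:
  (∀v ∀p (¬R(p) ∧ ¬H(v))) ∧ (∃p R(p)) ∨ (∀v ¬H(v))
Give each quantifier a distinct variable: p↦q, v↦u1.
  (∀v ∀p (¬R(p) ∧ ¬H(v))) ∧ (∃q R(q)) ∨ (∀u1 ¬H(u1))
Extract every quantifier outward, since the variables are now distinct and don't occur free across branches:
  ∀v ∀p ∃q ∀u1 (¬R(p) ∧ ¬H(v) ∧ R(q) ∨ ¬H(u1))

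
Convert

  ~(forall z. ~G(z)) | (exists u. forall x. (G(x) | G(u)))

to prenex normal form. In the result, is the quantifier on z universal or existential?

existential

Move each ¬ inward, flipping quantifiers it crosses:
  (exists z. G(z)) | (exists u. forall x. (G(x) | G(u)))
All bound variables are already distinct, so no renaming is needed.
Extract every quantifier outward, since the variables are now distinct and don't occur free across branches:
  exists z. exists u. forall x. (G(z) | G(x) | G(u))
The quantifier forall z sits under an odd number of negations, so it flips to exists z.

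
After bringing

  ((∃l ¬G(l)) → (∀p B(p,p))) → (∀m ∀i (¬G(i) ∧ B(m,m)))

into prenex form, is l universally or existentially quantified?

existential

First replace A → B with ¬A ∨ B.
  ¬(¬(∃l ¬G(l)) ∨ (∀p B(p,p))) ∨ (∀m ∀i (¬G(i) ∧ B(m,m)))
Move each ¬ inward, flipping quantifiers it crosses:
  (∃l ¬G(l)) ∧ (∃p ¬B(p,p)) ∨ (∀m ∀i (¬G(i) ∧ B(m,m)))
All bound variables are already distinct, so no renaming is needed.
Extract every quantifier outward, since the variables are now distinct and don't occur free across branches:
  ∃l ∃p ∀m ∀i (¬G(l) ∧ ¬B(p,p) ∨ ¬G(i) ∧ B(m,m))
The quantifier ∃l sits under an even number of negations (counting the antecedent side of each →), so it remains existential.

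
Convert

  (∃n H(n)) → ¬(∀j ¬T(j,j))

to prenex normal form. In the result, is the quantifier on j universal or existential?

existential

Rewrite implications/biconditionals: A → B as ¬A ∨ B.
  ¬(∃n H(n)) ∨ ¬(∀j ¬T(j,j))
Push ¬ through the quantifiers and connectives to reach negation normal form:
  (∀n ¬H(n)) ∨ (∃j T(j,j))
All bound variables are already distinct, so no renaming is needed.
Pull the quantifiers to the front (each side's bound variable is not free in the other side):
  ∀n ∃j (¬H(n) ∨ T(j,j))
The quantifier ∀j sits under an odd number of negations (counting the antecedent side of each →), so it flips to ∃j.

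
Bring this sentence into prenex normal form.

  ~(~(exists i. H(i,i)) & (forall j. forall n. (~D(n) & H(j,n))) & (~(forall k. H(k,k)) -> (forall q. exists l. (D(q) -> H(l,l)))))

exists i. exists j. exists n. exists k. exists q. forall l. (H(i,i) | D(n) | ~H(j,n) | ~H(k,k) & D(q) & ~H(l,l))

Eliminate → and ↔ using ¬ and ∨.
  ~(~(exists i. H(i,i)) & (forall j. forall n. (~D(n) & H(j,n))) & (~~(forall k. H(k,k)) | (forall q. exists l. (~D(q) | H(l,l)))))
Move each ¬ inward, flipping quantifiers it crosses:
  (exists i. H(i,i)) | (exists j. exists n. (D(n) | ~H(j,n))) | (exists k. ~H(k,k)) & (exists q. forall l. (D(q) & ~H(l,l)))
Extract every quantifier outward, since the variables are now distinct and don't occur free across branches:
  exists i. exists j. exists n. exists k. exists q. forall l. (H(i,i) | D(n) | ~H(j,n) | ~H(k,k) & D(q) & ~H(l,l))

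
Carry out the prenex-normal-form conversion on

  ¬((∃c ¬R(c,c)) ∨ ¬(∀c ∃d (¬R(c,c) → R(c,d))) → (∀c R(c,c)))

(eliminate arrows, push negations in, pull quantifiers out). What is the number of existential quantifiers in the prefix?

Eliminate → and ↔ using ¬ and ∨.
  ¬(¬((∃c ¬R(c,c)) ∨ ¬(∀c ∃d (¬¬R(c,c) ∨ R(c,d)))) ∨ (∀c R(c,c)))
Push ¬ through the quantifiers and connectives to reach negation normal form:
  ((∃c ¬R(c,c)) ∨ (∃c ∀d (¬R(c,c) ∧ ¬R(c,d)))) ∧ (∃c ¬R(c,c))
Rename bound variables to avoid capture: c↦q, c↦b.
  ((∃c ¬R(c,c)) ∨ (∃q ∀d (¬R(q,q) ∧ ¬R(q,d)))) ∧ (∃b ¬R(b,b))
Extract every quantifier outward, since the variables are now distinct and don't occur free across branches:
  ∃c ∃q ∀d ∃b ((¬R(c,c) ∨ ¬R(q,q) ∧ ¬R(q,d)) ∧ ¬R(b,b))
The prefix is ∃c ∃q ∀d ∃b: 1 universal, 3 existential.

3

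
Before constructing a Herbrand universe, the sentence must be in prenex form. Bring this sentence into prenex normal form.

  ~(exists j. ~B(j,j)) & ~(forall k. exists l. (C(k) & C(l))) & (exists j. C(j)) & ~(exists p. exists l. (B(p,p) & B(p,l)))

Push ¬ through the quantifiers and connectives to reach negation normal form:
  (forall j. B(j,j)) & (exists k. forall l. (~C(k) | ~C(l))) & (exists j. C(j)) & (forall p. forall l. (~B(p,p) | ~B(p,l)))
Standardize variables apart so no two quantifiers bind the same name: j↦v, l↦b.
  (forall j. B(j,j)) & (exists k. forall l. (~C(k) | ~C(l))) & (exists v. C(v)) & (forall p. forall b. (~B(p,p) | ~B(p,b)))
Finally move all quantifiers to the prefix:
  forall j. exists k. forall l. exists v. forall p. forall b. (B(j,j) & (~C(k) | ~C(l)) & C(v) & (~B(p,p) | ~B(p,b)))

forall j. exists k. forall l. exists v. forall p. forall b. (B(j,j) & (~C(k) | ~C(l)) & C(v) & (~B(p,p) | ~B(p,b)))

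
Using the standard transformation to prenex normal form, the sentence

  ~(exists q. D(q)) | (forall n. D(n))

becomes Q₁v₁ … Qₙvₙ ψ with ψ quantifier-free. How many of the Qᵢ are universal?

2

Drive negations inward (¬∀x A ≡ ∃x ¬A, ¬∃x A ≡ ∀x ¬A, De Morgan for ∧/∨):
  (forall q. ~D(q)) | (forall n. D(n))
All bound variables are already distinct, so no renaming is needed.
Extract every quantifier outward, since the variables are now distinct and don't occur free across branches:
  forall q. forall n. (~D(q) | D(n))
The prefix is forall q forall n: 2 universal, 0 existential.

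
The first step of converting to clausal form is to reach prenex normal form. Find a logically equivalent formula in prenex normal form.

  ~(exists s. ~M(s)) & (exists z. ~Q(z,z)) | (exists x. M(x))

Push ¬ through the quantifiers and connectives to reach negation normal form:
  (forall s. M(s)) & (exists z. ~Q(z,z)) | (exists x. M(x))
Finally move all quantifiers to the prefix:
  forall s. exists z. exists x. (M(s) & ~Q(z,z) | M(x))

forall s. exists z. exists x. (M(s) & ~Q(z,z) | M(x))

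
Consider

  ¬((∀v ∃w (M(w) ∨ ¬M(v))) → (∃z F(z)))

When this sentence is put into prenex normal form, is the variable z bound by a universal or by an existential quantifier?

Eliminate → and ↔ using ¬ and ∨.
  ¬(¬(∀v ∃w (M(w) ∨ ¬M(v))) ∨ (∃z F(z)))
Move each ¬ inward, flipping quantifiers it crosses:
  (∀v ∃w (M(w) ∨ ¬M(v))) ∧ (∀z ¬F(z))
All bound variables are already distinct, so no renaming is needed.
Extract every quantifier outward, since the variables are now distinct and don't occur free across branches:
  ∀v ∃w ∀z ((M(w) ∨ ¬M(v)) ∧ ¬F(z))
The quantifier ∃z sits under an odd number of negations (counting the antecedent side of each →), so it flips to ∀z.

universal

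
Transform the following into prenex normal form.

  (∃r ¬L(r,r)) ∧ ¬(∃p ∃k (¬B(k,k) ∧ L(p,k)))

∃r ∀p ∀k (¬L(r,r) ∧ (B(k,k) ∨ ¬L(p,k)))

Push ¬ through the quantifiers and connectives to reach negation normal form:
  (∃r ¬L(r,r)) ∧ (∀p ∀k (B(k,k) ∨ ¬L(p,k)))
All bound variables are already distinct, so no renaming is needed.
Pull the quantifiers to the front (each side's bound variable is not free in the other side):
  ∃r ∀p ∀k (¬L(r,r) ∧ (B(k,k) ∨ ¬L(p,k)))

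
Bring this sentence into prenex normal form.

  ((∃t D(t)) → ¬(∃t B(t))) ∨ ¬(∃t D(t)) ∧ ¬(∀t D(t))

∀t ∀z1 ∀v1 ∃u (¬D(t) ∨ ¬B(z1) ∨ ¬D(v1) ∧ ¬D(u))

Rewrite implications/biconditionals: A → B as ¬A ∨ B.
  ¬(∃t D(t)) ∨ ¬(∃t B(t)) ∨ ¬(∃t D(t)) ∧ ¬(∀t D(t))
Drive negations inward (¬∀x A ≡ ∃x ¬A, ¬∃x A ≡ ∀x ¬A, De Morgan for ∧/∨):
  (∀t ¬D(t)) ∨ (∀t ¬B(t)) ∨ (∀t ¬D(t)) ∧ (∃t ¬D(t))
Give each quantifier a distinct variable: t↦z1, t↦v1, t↦u.
  (∀t ¬D(t)) ∨ (∀z1 ¬B(z1)) ∨ (∀v1 ¬D(v1)) ∧ (∃u ¬D(u))
Extract every quantifier outward, since the variables are now distinct and don't occur free across branches:
  ∀t ∀z1 ∀v1 ∃u (¬D(t) ∨ ¬B(z1) ∨ ¬D(v1) ∧ ¬D(u))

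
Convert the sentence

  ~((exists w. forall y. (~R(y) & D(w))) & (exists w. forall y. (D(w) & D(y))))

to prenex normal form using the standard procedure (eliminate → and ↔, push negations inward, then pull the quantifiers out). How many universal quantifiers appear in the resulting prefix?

Push ¬ through the quantifiers and connectives to reach negation normal form:
  (forall w. exists y. (R(y) | ~D(w))) | (forall w. exists y. (~D(w) | ~D(y)))
Rename bound variables to avoid capture: w↦x, y↦b.
  (forall w. exists y. (R(y) | ~D(w))) | (forall x. exists b. (~D(x) | ~D(b)))
Pull the quantifiers to the front (each side's bound variable is not free in the other side):
  forall w. exists y. forall x. exists b. (R(y) | ~D(w) | ~D(x) | ~D(b))
The prefix is forall w exists y forall x exists b: 2 universal, 2 existential.

2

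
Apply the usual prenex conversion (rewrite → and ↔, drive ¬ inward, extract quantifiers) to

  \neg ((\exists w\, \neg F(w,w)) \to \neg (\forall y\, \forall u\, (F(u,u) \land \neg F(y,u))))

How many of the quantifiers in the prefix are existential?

1

Rewrite implications/biconditionals: A → B as ¬A ∨ B.
  \neg (\neg (\exists w\, \neg F(w,w)) \lor \neg (\forall y\, \forall u\, (F(u,u) \land \neg F(y,u))))
Move each ¬ inward, flipping quantifiers it crosses:
  (\exists w\, \neg F(w,w)) \land (\forall y\, \forall u\, (F(u,u) \land \neg F(y,u)))
All bound variables are already distinct, so no renaming is needed.
Extract every quantifier outward, since the variables are now distinct and don't occur free across branches:
  \exists w\, \forall y\, \forall u\, (\neg F(w,w) \land F(u,u) \land \neg F(y,u))
The prefix is \exists w \forall y \forall u: 2 universal, 1 existential.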